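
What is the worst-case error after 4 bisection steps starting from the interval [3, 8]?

Bisection error bound: |error| ≤ (b-a)/2^n
|error| ≤ (8 - 3)/2^4 = 5/2^4
|error| ≤ 0.3125000000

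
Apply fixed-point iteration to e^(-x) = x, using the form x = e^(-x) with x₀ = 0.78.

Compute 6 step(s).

Equation: e^(-x) = x
Fixed-point form: x = e^(-x)
x₀ = 0.78

x_1 = g(0.780000) = 0.458406
x_2 = g(0.458406) = 0.632291
x_3 = g(0.632291) = 0.531373
x_4 = g(0.531373) = 0.587797
x_5 = g(0.587797) = 0.555550
x_6 = g(0.555550) = 0.573757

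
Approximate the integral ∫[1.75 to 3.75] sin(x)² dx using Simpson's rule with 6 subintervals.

f(x) = sin(x)²
a = 1.75, b = 3.75, n = 6
h = (b - a)/n = 0.333333

Simpson's rule: (h/3)[f(x₀) + 4f(x₁) + 2f(x₂) + ... + f(xₙ)]

x_0 = 1.7500, f(x_0) = 0.968228, coefficient = 1
x_1 = 2.0833, f(x_1) = 0.759518, coefficient = 4
x_2 = 2.4167, f(x_2) = 0.439675, coefficient = 2
x_3 = 2.7500, f(x_3) = 0.145665, coefficient = 4
x_4 = 3.0833, f(x_4) = 0.003390, coefficient = 2
x_5 = 3.4167, f(x_5) = 0.073776, coefficient = 4
x_6 = 3.7500, f(x_6) = 0.326682, coefficient = 1

I ≈ (0.333333/3) × 6.096879 = 0.677431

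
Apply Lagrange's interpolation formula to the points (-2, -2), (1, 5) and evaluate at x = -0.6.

Lagrange interpolation formula:
P(x) = Σ yᵢ × Lᵢ(x)
where Lᵢ(x) = Π_{j≠i} (x - xⱼ)/(xᵢ - xⱼ)

L_0(-0.6) = (-0.6 - 1)/(-2 - 1) = 0.533333
L_1(-0.6) = (-0.6 - (-2))/(1 - (-2)) = 0.466667

P(-0.6) = (-2)×L_0(-0.6) + 5×L_1(-0.6)
P(-0.6) = 1.266667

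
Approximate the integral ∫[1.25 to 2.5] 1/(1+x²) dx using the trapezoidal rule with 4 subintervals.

f(x) = 1/(1+x²)
a = 1.25, b = 2.5, n = 4
h = (b - a)/n = 0.312500

Trapezoidal rule: (h/2)[f(x₀) + 2f(x₁) + 2f(x₂) + ... + f(xₙ)]

x_0 = 1.2500, f(x_0) = 0.390244, coefficient = 1
x_1 = 1.5625, f(x_1) = 0.290579, coefficient = 2
x_2 = 1.8750, f(x_2) = 0.221453, coefficient = 2
x_3 = 2.1875, f(x_3) = 0.172856, coefficient = 2
x_4 = 2.5000, f(x_4) = 0.137931, coefficient = 1

I ≈ (0.312500/2) × 1.897952 = 0.296555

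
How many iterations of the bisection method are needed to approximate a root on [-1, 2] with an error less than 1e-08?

We need (b-a)/2^n ≤ 1e-08
(2 - (-1))/2^n ≤ 1e-08
3/2^n ≤ 1e-08
2^n ≥ 300000000
n ≥ log₂(300000000) = 28.16
n ≥ 29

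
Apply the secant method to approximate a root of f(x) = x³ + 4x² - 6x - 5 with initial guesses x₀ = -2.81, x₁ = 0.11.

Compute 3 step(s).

f(x) = x³ + 4x² - 6x - 5
x₀ = -2.81, x₁ = 0.11

Secant formula: x_{n+1} = x_n - f(x_n)(x_n - x_{n-1})/(f(x_n) - f(x_{n-1}))

Iteration 1:
  f(-2.810000) = 21.256359
  f(0.110000) = -5.610269
  x_2 = 0.110000 - (-5.610269)×(0.110000 - (-2.810000))/(-5.610269 - 21.256359)
       = -0.499752
Iteration 2:
  f(0.110000) = -5.610269
  f(-0.499752) = -1.127292
  x_3 = -0.499752 - (-1.127292)×(-0.499752 - 0.110000)/(-1.127292 - (-5.610269))
       = -0.653081
Iteration 3:
  f(-0.499752) = -1.127292
  f(-0.653081) = 0.345995
  x_4 = -0.653081 - 0.345995×(-0.653081 - (-0.499752))/(0.345995 - (-1.127292))
       = -0.617072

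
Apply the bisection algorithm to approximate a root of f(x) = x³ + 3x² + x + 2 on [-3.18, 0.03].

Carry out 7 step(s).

f(x) = x³ + 3x² + x + 2
Initial interval: [-3.18, 0.03]

Iteration 1:
  c_1 = (-3.180000 + 0.030000)/2 = -1.575000
  f(c_1) = f(-1.575000) = 3.959891
  f(a) × f(c) < 0, new interval: [-3.180000, -1.575000]
Iteration 2:
  c_2 = (-3.180000 + (-1.575000))/2 = -2.377500
  f(c_2) = f(-2.377500) = 3.141185
  f(a) × f(c) < 0, new interval: [-3.180000, -2.377500]
Iteration 3:
  c_3 = (-3.180000 + (-2.377500))/2 = -2.778750
  f(c_3) = f(-2.778750) = 0.929621
  f(a) × f(c) < 0, new interval: [-3.180000, -2.778750]
Iteration 4:
  c_4 = (-3.180000 + (-2.778750))/2 = -2.979375
  f(c_4) = f(-2.979375) = -0.796294
  f(a) × f(c) ≥ 0, new interval: [-2.979375, -2.778750]
Iteration 5:
  c_5 = (-2.979375 + (-2.778750))/2 = -2.879063
  f(c_5) = f(-2.879063) = 0.123389
  f(a) × f(c) < 0, new interval: [-2.979375, -2.879063]
Iteration 6:
  c_6 = (-2.979375 + (-2.879063))/2 = -2.929219
  f(c_6) = f(-2.929219) = -0.321893
  f(a) × f(c) ≥ 0, new interval: [-2.929219, -2.879063]
Iteration 7:
  c_7 = (-2.929219 + (-2.879063))/2 = -2.904141
  f(c_7) = f(-2.904141) = -0.095660
  f(a) × f(c) ≥ 0, new interval: [-2.904141, -2.879063]

After 7 iteration(s), the approximation is c_7 = -2.904141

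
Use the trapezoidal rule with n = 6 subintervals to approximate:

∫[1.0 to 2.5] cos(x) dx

f(x) = cos(x)
a = 1.0, b = 2.5, n = 6
h = (b - a)/n = 0.250000

Trapezoidal rule: (h/2)[f(x₀) + 2f(x₁) + 2f(x₂) + ... + f(xₙ)]

x_0 = 1.0000, f(x_0) = 0.540302, coefficient = 1
x_1 = 1.2500, f(x_1) = 0.315322, coefficient = 2
x_2 = 1.5000, f(x_2) = 0.070737, coefficient = 2
x_3 = 1.7500, f(x_3) = -0.178246, coefficient = 2
x_4 = 2.0000, f(x_4) = -0.416147, coefficient = 2
x_5 = 2.2500, f(x_5) = -0.628174, coefficient = 2
x_6 = 2.5000, f(x_6) = -0.801144, coefficient = 1

I ≈ (0.250000/2) × -1.933855 = -0.241732
Exact value: -0.242999
Error: 0.001267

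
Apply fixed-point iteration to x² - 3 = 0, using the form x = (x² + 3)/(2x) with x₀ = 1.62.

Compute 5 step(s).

Equation: x² - 3 = 0
Fixed-point form: x = (x² + 3)/(2x)
x₀ = 1.62

x_1 = g(1.620000) = 1.735926
x_2 = g(1.735926) = 1.732055
x_3 = g(1.732055) = 1.732051
x_4 = g(1.732051) = 1.732051
x_5 = g(1.732051) = 1.732051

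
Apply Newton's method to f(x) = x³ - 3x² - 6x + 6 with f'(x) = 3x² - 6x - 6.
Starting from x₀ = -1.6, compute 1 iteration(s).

f(x) = x³ - 3x² - 6x + 6
f'(x) = 3x² - 6x - 6
x₀ = -1.6

Newton-Raphson formula: x_{n+1} = x_n - f(x_n)/f'(x_n)

Iteration 1:
  f(-1.600000) = 3.824000
  f'(-1.600000) = 11.280000
  x_1 = -1.600000 - 3.824000/11.280000 = -1.939007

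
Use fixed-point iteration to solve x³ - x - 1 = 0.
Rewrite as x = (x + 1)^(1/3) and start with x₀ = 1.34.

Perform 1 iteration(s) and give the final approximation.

Equation: x³ - x - 1 = 0
Fixed-point form: x = (x + 1)^(1/3)
x₀ = 1.34

x_1 = g(1.340000) = 1.327614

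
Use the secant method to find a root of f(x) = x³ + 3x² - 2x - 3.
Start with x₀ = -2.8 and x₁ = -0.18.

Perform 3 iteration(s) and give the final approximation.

f(x) = x³ + 3x² - 2x - 3
x₀ = -2.8, x₁ = -0.18

Secant formula: x_{n+1} = x_n - f(x_n)(x_n - x_{n-1})/(f(x_n) - f(x_{n-1}))

Iteration 1:
  f(-2.800000) = 4.168000
  f(-0.180000) = -2.548632
  x_2 = -0.180000 - (-2.548632)×(-0.180000 - (-2.800000))/(-2.548632 - 4.168000)
       = -1.174161
Iteration 2:
  f(-0.180000) = -2.548632
  f(-1.174161) = 1.865524
  x_3 = -1.174161 - 1.865524×(-1.174161 - (-0.180000))/(1.865524 - (-2.548632))
       = -0.754006
Iteration 3:
  f(-1.174161) = 1.865524
  f(-0.754006) = -0.215085
  x_4 = -0.754006 - (-0.215085)×(-0.754006 - (-1.174161))/(-0.215085 - 1.865524)
       = -0.797440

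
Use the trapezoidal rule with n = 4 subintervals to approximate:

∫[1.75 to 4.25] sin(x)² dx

f(x) = sin(x)²
a = 1.75, b = 4.25, n = 4
h = (b - a)/n = 0.625000

Trapezoidal rule: (h/2)[f(x₀) + 2f(x₁) + 2f(x₂) + ... + f(xₙ)]

x_0 = 1.7500, f(x_0) = 0.968228, coefficient = 1
x_1 = 2.3750, f(x_1) = 0.481199, coefficient = 2
x_2 = 3.0000, f(x_2) = 0.019915, coefficient = 2
x_3 = 3.6250, f(x_3) = 0.216038, coefficient = 2
x_4 = 4.2500, f(x_4) = 0.801006, coefficient = 1

I ≈ (0.625000/2) × 3.203538 = 1.001106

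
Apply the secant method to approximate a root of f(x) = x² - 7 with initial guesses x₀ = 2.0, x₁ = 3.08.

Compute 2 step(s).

f(x) = x² - 7
x₀ = 2.0, x₁ = 3.08

Secant formula: x_{n+1} = x_n - f(x_n)(x_n - x_{n-1})/(f(x_n) - f(x_{n-1}))

Iteration 1:
  f(2.000000) = -3.000000
  f(3.080000) = 2.486400
  x_2 = 3.080000 - 2.486400×(3.080000 - 2.000000)/(2.486400 - (-3.000000))
       = 2.590551
Iteration 2:
  f(3.080000) = 2.486400
  f(2.590551) = -0.289045
  x_3 = 2.590551 - (-0.289045)×(2.590551 - 3.080000)/(-0.289045 - 2.486400)
       = 2.641524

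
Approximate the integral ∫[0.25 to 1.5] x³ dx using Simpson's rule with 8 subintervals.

f(x) = x³
a = 0.25, b = 1.5, n = 8
h = (b - a)/n = 0.156250

Simpson's rule: (h/3)[f(x₀) + 4f(x₁) + 2f(x₂) + ... + f(xₙ)]

x_0 = 0.2500, f(x_0) = 0.015625, coefficient = 1
x_1 = 0.4062, f(x_1) = 0.067047, coefficient = 4
x_2 = 0.5625, f(x_2) = 0.177979, coefficient = 2
x_3 = 0.7188, f(x_3) = 0.371307, coefficient = 4
x_4 = 0.8750, f(x_4) = 0.669922, coefficient = 2
x_5 = 1.0312, f(x_5) = 1.096710, coefficient = 4
x_6 = 1.1875, f(x_6) = 1.674561, coefficient = 2
x_7 = 1.3438, f(x_7) = 2.426361, coefficient = 4
x_8 = 1.5000, f(x_8) = 3.375000, coefficient = 1

I ≈ (0.156250/3) × 24.281250 = 1.264648
Exact value: 1.264648
Error: 0.000000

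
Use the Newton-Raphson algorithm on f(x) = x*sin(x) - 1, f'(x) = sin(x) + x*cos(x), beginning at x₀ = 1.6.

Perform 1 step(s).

f(x) = x*sin(x) - 1
f'(x) = sin(x) + x*cos(x)
x₀ = 1.6

Newton-Raphson formula: x_{n+1} = x_n - f(x_n)/f'(x_n)

Iteration 1:
  f(1.600000) = 0.599318
  f'(1.600000) = 0.952854
  x_1 = 1.600000 - 0.599318/0.952854 = 0.971029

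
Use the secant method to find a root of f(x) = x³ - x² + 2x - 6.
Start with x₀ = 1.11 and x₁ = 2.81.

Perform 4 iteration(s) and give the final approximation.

f(x) = x³ - x² + 2x - 6
x₀ = 1.11, x₁ = 2.81

Secant formula: x_{n+1} = x_n - f(x_n)(x_n - x_{n-1})/(f(x_n) - f(x_{n-1}))

Iteration 1:
  f(1.110000) = -3.644469
  f(2.810000) = 13.911941
  x_2 = 2.810000 - 13.911941×(2.810000 - 1.110000)/(13.911941 - (-3.644469))
       = 1.462897
Iteration 2:
  f(2.810000) = 13.911941
  f(1.462897) = -2.083577
  x_3 = 1.462897 - (-2.083577)×(1.462897 - 2.810000)/(-2.083577 - 13.911941)
       = 1.638370
Iteration 3:
  f(1.462897) = -2.083577
  f(1.638370) = -1.009709
  x_4 = 1.638370 - (-1.009709)×(1.638370 - 1.462897)/(-1.009709 - (-2.083577))
       = 1.803360
Iteration 4:
  f(1.638370) = -1.009709
  f(1.803360) = 0.219335
  x_5 = 1.803360 - 0.219335×(1.803360 - 1.638370)/(0.219335 - (-1.009709))
       = 1.773916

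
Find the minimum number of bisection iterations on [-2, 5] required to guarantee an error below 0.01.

We need (b-a)/2^n ≤ 0.01
(5 - (-2))/2^n ≤ 0.01
7/2^n ≤ 0.01
2^n ≥ 700
n ≥ log₂(700) = 9.45
n ≥ 10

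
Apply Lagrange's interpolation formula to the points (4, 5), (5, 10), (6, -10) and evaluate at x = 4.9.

Lagrange interpolation formula:
P(x) = Σ yᵢ × Lᵢ(x)
where Lᵢ(x) = Π_{j≠i} (x - xⱼ)/(xᵢ - xⱼ)

L_0(4.9) = (4.9 - 5)/(4 - 5) × (4.9 - 6)/(4 - 6) = 0.055000
L_1(4.9) = (4.9 - 4)/(5 - 4) × (4.9 - 6)/(5 - 6) = 0.990000
L_2(4.9) = (4.9 - 4)/(6 - 4) × (4.9 - 5)/(6 - 5) = -0.045000

P(4.9) = 5×L_0(4.9) + 10×L_1(4.9) + (-10)×L_2(4.9)
P(4.9) = 10.625000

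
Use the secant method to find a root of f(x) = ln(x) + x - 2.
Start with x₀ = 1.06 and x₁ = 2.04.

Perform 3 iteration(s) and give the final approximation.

f(x) = ln(x) + x - 2
x₀ = 1.06, x₁ = 2.04

Secant formula: x_{n+1} = x_n - f(x_n)(x_n - x_{n-1})/(f(x_n) - f(x_{n-1}))

Iteration 1:
  f(1.060000) = -0.881731
  f(2.040000) = 0.752950
  x_2 = 2.040000 - 0.752950×(2.040000 - 1.060000)/(0.752950 - (-0.881731))
       = 1.588603
Iteration 2:
  f(2.040000) = 0.752950
  f(1.588603) = 0.051457
  x_3 = 1.588603 - 0.051457×(1.588603 - 2.040000)/(0.051457 - 0.752950)
       = 1.555491
Iteration 3:
  f(1.588603) = 0.051457
  f(1.555491) = -0.002718
  x_4 = 1.555491 - (-0.002718)×(1.555491 - 1.588603)/(-0.002718 - 0.051457)
       = 1.557152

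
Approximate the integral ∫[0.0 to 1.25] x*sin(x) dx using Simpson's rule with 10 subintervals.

f(x) = x*sin(x)
a = 0.0, b = 1.25, n = 10
h = (b - a)/n = 0.125000

Simpson's rule: (h/3)[f(x₀) + 4f(x₁) + 2f(x₂) + ... + f(xₙ)]

x_0 = 0.0000, f(x_0) = 0.000000, coefficient = 1
x_1 = 0.1250, f(x_1) = 0.015584, coefficient = 4
x_2 = 0.2500, f(x_2) = 0.061851, coefficient = 2
x_3 = 0.3750, f(x_3) = 0.137352, coefficient = 4
x_4 = 0.5000, f(x_4) = 0.239713, coefficient = 2
x_5 = 0.6250, f(x_5) = 0.365686, coefficient = 4
x_6 = 0.7500, f(x_6) = 0.511229, coefficient = 2
x_7 = 0.8750, f(x_7) = 0.671601, coefficient = 4
x_8 = 1.0000, f(x_8) = 0.841471, coefficient = 2
x_9 = 1.1250, f(x_9) = 1.015051, coefficient = 4
x_10 = 1.2500, f(x_10) = 1.186231, coefficient = 1

I ≈ (0.125000/3) × 13.315854 = 0.554827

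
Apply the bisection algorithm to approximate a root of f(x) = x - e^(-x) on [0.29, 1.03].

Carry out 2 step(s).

f(x) = x - e^(-x)
Initial interval: [0.29, 1.03]

Iteration 1:
  c_1 = (0.290000 + 1.030000)/2 = 0.660000
  f(c_1) = f(0.660000) = 0.143149
  f(a) × f(c) < 0, new interval: [0.290000, 0.660000]
Iteration 2:
  c_2 = (0.290000 + 0.660000)/2 = 0.475000
  f(c_2) = f(0.475000) = -0.146885
  f(a) × f(c) ≥ 0, new interval: [0.475000, 0.660000]

After 2 iteration(s), the approximation is c_2 = 0.475000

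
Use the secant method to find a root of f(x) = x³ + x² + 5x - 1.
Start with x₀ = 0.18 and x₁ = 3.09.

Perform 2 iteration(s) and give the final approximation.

f(x) = x³ + x² + 5x - 1
x₀ = 0.18, x₁ = 3.09

Secant formula: x_{n+1} = x_n - f(x_n)(x_n - x_{n-1})/(f(x_n) - f(x_{n-1}))

Iteration 1:
  f(0.180000) = -0.061768
  f(3.090000) = 53.501729
  x_2 = 3.090000 - 53.501729×(3.090000 - 0.180000)/(53.501729 - (-0.061768))
       = 0.183356
Iteration 2:
  f(3.090000) = 53.501729
  f(0.183356) = -0.043438
  x_3 = 0.183356 - (-0.043438)×(0.183356 - 3.090000)/(-0.043438 - 53.501729)
       = 0.185714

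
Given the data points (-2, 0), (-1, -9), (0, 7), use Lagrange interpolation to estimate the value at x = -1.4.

Lagrange interpolation formula:
P(x) = Σ yᵢ × Lᵢ(x)
where Lᵢ(x) = Π_{j≠i} (x - xⱼ)/(xᵢ - xⱼ)

L_0(-1.4) = (-1.4 - (-1))/(-2 - (-1)) × (-1.4 - 0)/(-2 - 0) = 0.280000
L_1(-1.4) = (-1.4 - (-2))/(-1 - (-2)) × (-1.4 - 0)/(-1 - 0) = 0.840000
L_2(-1.4) = (-1.4 - (-2))/(0 - (-2)) × (-1.4 - (-1))/(0 - (-1)) = -0.120000

P(-1.4) = 0×L_0(-1.4) + (-9)×L_1(-1.4) + 7×L_2(-1.4)
P(-1.4) = -8.400000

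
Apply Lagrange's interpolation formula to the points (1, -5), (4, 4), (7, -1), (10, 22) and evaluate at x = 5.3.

Lagrange interpolation formula:
P(x) = Σ yᵢ × Lᵢ(x)
where Lᵢ(x) = Π_{j≠i} (x - xⱼ)/(xᵢ - xⱼ)

L_0(5.3) = (5.3 - 4)/(1 - 4) × (5.3 - 7)/(1 - 7) × (5.3 - 10)/(1 - 10) = -0.064117
L_1(5.3) = (5.3 - 1)/(4 - 1) × (5.3 - 7)/(4 - 7) × (5.3 - 10)/(4 - 10) = 0.636241
L_2(5.3) = (5.3 - 1)/(7 - 1) × (5.3 - 4)/(7 - 4) × (5.3 - 10)/(7 - 10) = 0.486537
L_3(5.3) = (5.3 - 1)/(10 - 1) × (5.3 - 4)/(10 - 4) × (5.3 - 7)/(10 - 7) = -0.058660

P(5.3) = (-5)×L_0(5.3) + 4×L_1(5.3) + (-1)×L_2(5.3) + 22×L_3(5.3)
P(5.3) = 1.088481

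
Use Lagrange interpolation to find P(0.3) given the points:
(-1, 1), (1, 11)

Lagrange interpolation formula:
P(x) = Σ yᵢ × Lᵢ(x)
where Lᵢ(x) = Π_{j≠i} (x - xⱼ)/(xᵢ - xⱼ)

L_0(0.3) = (0.3 - 1)/(-1 - 1) = 0.350000
L_1(0.3) = (0.3 - (-1))/(1 - (-1)) = 0.650000

P(0.3) = 1×L_0(0.3) + 11×L_1(0.3)
P(0.3) = 7.500000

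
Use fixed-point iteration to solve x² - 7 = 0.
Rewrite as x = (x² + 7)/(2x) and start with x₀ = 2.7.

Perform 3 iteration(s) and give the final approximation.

Equation: x² - 7 = 0
Fixed-point form: x = (x² + 7)/(2x)
x₀ = 2.7

x_1 = g(2.700000) = 2.646296
x_2 = g(2.646296) = 2.645751
x_3 = g(2.645751) = 2.645751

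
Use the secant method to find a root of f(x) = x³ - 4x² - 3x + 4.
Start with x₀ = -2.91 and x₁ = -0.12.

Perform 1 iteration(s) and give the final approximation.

f(x) = x³ - 4x² - 3x + 4
x₀ = -2.91, x₁ = -0.12

Secant formula: x_{n+1} = x_n - f(x_n)(x_n - x_{n-1})/(f(x_n) - f(x_{n-1}))

Iteration 1:
  f(-2.910000) = -45.784571
  f(-0.120000) = 4.300672
  x_2 = -0.120000 - 4.300672×(-0.120000 - (-2.910000))/(4.300672 - (-45.784571))
       = -0.359569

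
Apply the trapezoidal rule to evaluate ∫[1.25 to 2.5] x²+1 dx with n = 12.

f(x) = x²+1
a = 1.25, b = 2.5, n = 12
h = (b - a)/n = 0.104167

Trapezoidal rule: (h/2)[f(x₀) + 2f(x₁) + 2f(x₂) + ... + f(xₙ)]

x_0 = 1.2500, f(x_0) = 2.562500, coefficient = 1
x_1 = 1.3542, f(x_1) = 2.833767, coefficient = 2
x_2 = 1.4583, f(x_2) = 3.126736, coefficient = 2
x_3 = 1.5625, f(x_3) = 3.441406, coefficient = 2
x_4 = 1.6667, f(x_4) = 3.777778, coefficient = 2
x_5 = 1.7708, f(x_5) = 4.135851, coefficient = 2
x_6 = 1.8750, f(x_6) = 4.515625, coefficient = 2
x_7 = 1.9792, f(x_7) = 4.917101, coefficient = 2
x_8 = 2.0833, f(x_8) = 5.340278, coefficient = 2
x_9 = 2.1875, f(x_9) = 5.785156, coefficient = 2
x_10 = 2.2917, f(x_10) = 6.251736, coefficient = 2
x_11 = 2.3958, f(x_11) = 6.740017, coefficient = 2
x_12 = 2.5000, f(x_12) = 7.250000, coefficient = 1

I ≈ (0.104167/2) × 111.543403 = 5.809552
Exact value: 5.807292
Error: 0.002261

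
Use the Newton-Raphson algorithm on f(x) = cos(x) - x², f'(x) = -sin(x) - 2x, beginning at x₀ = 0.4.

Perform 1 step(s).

f(x) = cos(x) - x²
f'(x) = -sin(x) - 2x
x₀ = 0.4

Newton-Raphson formula: x_{n+1} = x_n - f(x_n)/f'(x_n)

Iteration 1:
  f(0.400000) = 0.761061
  f'(0.400000) = -1.189418
  x_1 = 0.400000 - 0.761061/(-1.189418) = 1.039860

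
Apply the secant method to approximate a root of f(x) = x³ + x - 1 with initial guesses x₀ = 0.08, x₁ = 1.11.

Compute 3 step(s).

f(x) = x³ + x - 1
x₀ = 0.08, x₁ = 1.11

Secant formula: x_{n+1} = x_n - f(x_n)(x_n - x_{n-1})/(f(x_n) - f(x_{n-1}))

Iteration 1:
  f(0.080000) = -0.919488
  f(1.110000) = 1.477631
  x_2 = 1.110000 - 1.477631×(1.110000 - 0.080000)/(1.477631 - (-0.919488))
       = 0.475088
Iteration 2:
  f(1.110000) = 1.477631
  f(0.475088) = -0.417681
  x_3 = 0.475088 - (-0.417681)×(0.475088 - 1.110000)/(-0.417681 - 1.477631)
       = 0.615007
Iteration 3:
  f(0.475088) = -0.417681
  f(0.615007) = -0.152376
  x_4 = 0.615007 - (-0.152376)×(0.615007 - 0.475088)/(-0.152376 - (-0.417681))
       = 0.695369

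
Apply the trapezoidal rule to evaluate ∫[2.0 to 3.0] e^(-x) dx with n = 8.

f(x) = e^(-x)
a = 2.0, b = 3.0, n = 8
h = (b - a)/n = 0.125000

Trapezoidal rule: (h/2)[f(x₀) + 2f(x₁) + 2f(x₂) + ... + f(xₙ)]

x_0 = 2.0000, f(x_0) = 0.135335, coefficient = 1
x_1 = 2.1250, f(x_1) = 0.119433, coefficient = 2
x_2 = 2.2500, f(x_2) = 0.105399, coefficient = 2
x_3 = 2.3750, f(x_3) = 0.093014, coefficient = 2
x_4 = 2.5000, f(x_4) = 0.082085, coefficient = 2
x_5 = 2.6250, f(x_5) = 0.072440, coefficient = 2
x_6 = 2.7500, f(x_6) = 0.063928, coefficient = 2
x_7 = 2.8750, f(x_7) = 0.056416, coefficient = 2
x_8 = 3.0000, f(x_8) = 0.049787, coefficient = 1

I ≈ (0.125000/2) × 1.370553 = 0.085660
Exact value: 0.085548
Error: 0.000111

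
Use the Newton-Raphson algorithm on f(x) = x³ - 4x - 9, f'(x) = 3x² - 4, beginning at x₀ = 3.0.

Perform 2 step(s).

f(x) = x³ - 4x - 9
f'(x) = 3x² - 4
x₀ = 3.0

Newton-Raphson formula: x_{n+1} = x_n - f(x_n)/f'(x_n)

Iteration 1:
  f(3.000000) = 6.000000
  f'(3.000000) = 23.000000
  x_1 = 3.000000 - 6.000000/23.000000 = 2.739130
Iteration 2:
  f(2.739130) = 0.594723
  f'(2.739130) = 18.508507
  x_2 = 2.739130 - 0.594723/18.508507 = 2.706998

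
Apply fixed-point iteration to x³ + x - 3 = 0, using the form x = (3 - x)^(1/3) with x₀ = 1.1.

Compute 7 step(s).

Equation: x³ + x - 3 = 0
Fixed-point form: x = (3 - x)^(1/3)
x₀ = 1.1

x_1 = g(1.100000) = 1.238562
x_2 = g(1.238562) = 1.207691
x_3 = g(1.207691) = 1.214705
x_4 = g(1.214705) = 1.213119
x_5 = g(1.213119) = 1.213478
x_6 = g(1.213478) = 1.213397
x_7 = g(1.213397) = 1.213415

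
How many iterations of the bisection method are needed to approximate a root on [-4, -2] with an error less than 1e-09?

We need (b-a)/2^n ≤ 1e-09
(-2 - (-4))/2^n ≤ 1e-09
2/2^n ≤ 1e-09
2^n ≥ 2000000000
n ≥ log₂(2000000000) = 30.90
n ≥ 31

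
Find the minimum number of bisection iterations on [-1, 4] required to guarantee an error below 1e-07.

We need (b-a)/2^n ≤ 1e-07
(4 - (-1))/2^n ≤ 1e-07
5/2^n ≤ 1e-07
2^n ≥ 50000000
n ≥ log₂(50000000) = 25.58
n ≥ 26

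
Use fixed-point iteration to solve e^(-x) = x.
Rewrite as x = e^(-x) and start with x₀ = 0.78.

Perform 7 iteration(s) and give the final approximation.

Equation: e^(-x) = x
Fixed-point form: x = e^(-x)
x₀ = 0.78

x_1 = g(0.780000) = 0.458406
x_2 = g(0.458406) = 0.632291
x_3 = g(0.632291) = 0.531373
x_4 = g(0.531373) = 0.587797
x_5 = g(0.587797) = 0.555550
x_6 = g(0.555550) = 0.573757
x_7 = g(0.573757) = 0.563405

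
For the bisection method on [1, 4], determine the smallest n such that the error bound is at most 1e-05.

We need (b-a)/2^n ≤ 1e-05
(4 - 1)/2^n ≤ 1e-05
3/2^n ≤ 1e-05
2^n ≥ 300000
n ≥ log₂(300000) = 18.19
n ≥ 19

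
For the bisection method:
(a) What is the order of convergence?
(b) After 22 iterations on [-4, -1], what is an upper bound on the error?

(a) Bisection has linear (order 1) convergence; the error is halved each step.

(b) Error bound = (b-a)/2^n = (-1 - (-4))/2^{22}
    = 3/2^{22}

(a) 1 (linear); (b) error ≤ 7.15e-07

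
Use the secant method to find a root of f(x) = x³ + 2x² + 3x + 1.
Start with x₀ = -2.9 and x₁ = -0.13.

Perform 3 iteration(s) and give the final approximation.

f(x) = x³ + 2x² + 3x + 1
x₀ = -2.9, x₁ = -0.13

Secant formula: x_{n+1} = x_n - f(x_n)(x_n - x_{n-1})/(f(x_n) - f(x_{n-1}))

Iteration 1:
  f(-2.900000) = -15.269000
  f(-0.130000) = 0.641603
  x_2 = -0.130000 - 0.641603×(-0.130000 - (-2.900000))/(0.641603 - (-15.269000))
       = -0.241702
Iteration 2:
  f(-0.130000) = 0.641603
  f(-0.241702) = 0.377614
  x_3 = -0.241702 - 0.377614×(-0.241702 - (-0.130000))/(0.377614 - 0.641603)
       = -0.401482
Iteration 3:
  f(-0.241702) = 0.377614
  f(-0.401482) = 0.053216
  x_4 = -0.401482 - 0.053216×(-0.401482 - (-0.241702))/(0.053216 - 0.377614)
       = -0.427693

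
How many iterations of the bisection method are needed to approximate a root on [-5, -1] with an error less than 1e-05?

We need (b-a)/2^n ≤ 1e-05
(-1 - (-5))/2^n ≤ 1e-05
4/2^n ≤ 1e-05
2^n ≥ 400000
n ≥ log₂(400000) = 18.61
n ≥ 19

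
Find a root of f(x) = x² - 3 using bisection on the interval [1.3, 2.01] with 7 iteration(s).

f(x) = x² - 3
Initial interval: [1.3, 2.01]

Iteration 1:
  c_1 = (1.300000 + 2.010000)/2 = 1.655000
  f(c_1) = f(1.655000) = -0.260975
  f(a) × f(c) ≥ 0, new interval: [1.655000, 2.010000]
Iteration 2:
  c_2 = (1.655000 + 2.010000)/2 = 1.832500
  f(c_2) = f(1.832500) = 0.358056
  f(a) × f(c) < 0, new interval: [1.655000, 1.832500]
Iteration 3:
  c_3 = (1.655000 + 1.832500)/2 = 1.743750
  f(c_3) = f(1.743750) = 0.040664
  f(a) × f(c) < 0, new interval: [1.655000, 1.743750]
Iteration 4:
  c_4 = (1.655000 + 1.743750)/2 = 1.699375
  f(c_4) = f(1.699375) = -0.112125
  f(a) × f(c) ≥ 0, new interval: [1.699375, 1.743750]
Iteration 5:
  c_5 = (1.699375 + 1.743750)/2 = 1.721562
  f(c_5) = f(1.721562) = -0.036223
  f(a) × f(c) ≥ 0, new interval: [1.721562, 1.743750]
Iteration 6:
  c_6 = (1.721562 + 1.743750)/2 = 1.732656
  f(c_6) = f(1.732656) = 0.002098
  f(a) × f(c) < 0, new interval: [1.721562, 1.732656]
Iteration 7:
  c_7 = (1.721562 + 1.732656)/2 = 1.727109
  f(c_7) = f(1.727109) = -0.017093
  f(a) × f(c) ≥ 0, new interval: [1.727109, 1.732656]

After 7 iteration(s), the approximation is c_7 = 1.727109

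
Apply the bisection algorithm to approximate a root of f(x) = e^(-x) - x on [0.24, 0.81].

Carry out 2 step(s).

f(x) = e^(-x) - x
Initial interval: [0.24, 0.81]

Iteration 1:
  c_1 = (0.240000 + 0.810000)/2 = 0.525000
  f(c_1) = f(0.525000) = 0.066555
  f(a) × f(c) ≥ 0, new interval: [0.525000, 0.810000]
Iteration 2:
  c_2 = (0.525000 + 0.810000)/2 = 0.667500
  f(c_2) = f(0.667500) = -0.154511
  f(a) × f(c) < 0, new interval: [0.525000, 0.667500]

After 2 iteration(s), the approximation is c_2 = 0.667500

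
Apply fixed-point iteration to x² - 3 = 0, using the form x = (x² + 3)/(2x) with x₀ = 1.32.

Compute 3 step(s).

Equation: x² - 3 = 0
Fixed-point form: x = (x² + 3)/(2x)
x₀ = 1.32

x_1 = g(1.320000) = 1.796364
x_2 = g(1.796364) = 1.733202
x_3 = g(1.733202) = 1.732051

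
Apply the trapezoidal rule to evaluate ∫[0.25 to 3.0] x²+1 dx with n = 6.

f(x) = x²+1
a = 0.25, b = 3.0, n = 6
h = (b - a)/n = 0.458333

Trapezoidal rule: (h/2)[f(x₀) + 2f(x₁) + 2f(x₂) + ... + f(xₙ)]

x_0 = 0.2500, f(x_0) = 1.062500, coefficient = 1
x_1 = 0.7083, f(x_1) = 1.501736, coefficient = 2
x_2 = 1.1667, f(x_2) = 2.361111, coefficient = 2
x_3 = 1.6250, f(x_3) = 3.640625, coefficient = 2
x_4 = 2.0833, f(x_4) = 5.340278, coefficient = 2
x_5 = 2.5417, f(x_5) = 7.460069, coefficient = 2
x_6 = 3.0000, f(x_6) = 10.000000, coefficient = 1

I ≈ (0.458333/2) × 51.670139 = 11.841073
Exact value: 11.744792
Error: 0.096282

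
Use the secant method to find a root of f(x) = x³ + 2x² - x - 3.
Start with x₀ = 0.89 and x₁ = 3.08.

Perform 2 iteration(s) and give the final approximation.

f(x) = x³ + 2x² - x - 3
x₀ = 0.89, x₁ = 3.08

Secant formula: x_{n+1} = x_n - f(x_n)(x_n - x_{n-1})/(f(x_n) - f(x_{n-1}))

Iteration 1:
  f(0.890000) = -1.600831
  f(3.080000) = 42.110912
  x_2 = 3.080000 - 42.110912×(3.080000 - 0.890000)/(42.110912 - (-1.600831))
       = 0.970203
Iteration 2:
  f(3.080000) = 42.110912
  f(0.970203) = -1.174368
  x_3 = 0.970203 - (-1.174368)×(0.970203 - 3.080000)/(-1.174368 - 42.110912)
       = 1.027444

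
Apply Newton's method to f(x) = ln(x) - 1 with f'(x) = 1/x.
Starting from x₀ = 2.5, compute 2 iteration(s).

f(x) = ln(x) - 1
f'(x) = 1/x
x₀ = 2.5

Newton-Raphson formula: x_{n+1} = x_n - f(x_n)/f'(x_n)

Iteration 1:
  f(2.500000) = -0.083709
  f'(2.500000) = 0.400000
  x_1 = 2.500000 - (-0.083709)/0.400000 = 2.709273
Iteration 2:
  f(2.709273) = -0.003320
  f'(2.709273) = 0.369103
  x_2 = 2.709273 - (-0.003320)/0.369103 = 2.718267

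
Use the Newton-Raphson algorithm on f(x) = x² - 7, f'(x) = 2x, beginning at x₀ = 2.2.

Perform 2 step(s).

f(x) = x² - 7
f'(x) = 2x
x₀ = 2.2

Newton-Raphson formula: x_{n+1} = x_n - f(x_n)/f'(x_n)

Iteration 1:
  f(2.200000) = -2.160000
  f'(2.200000) = 4.400000
  x_1 = 2.200000 - (-2.160000)/4.400000 = 2.690909
Iteration 2:
  f(2.690909) = 0.240992
  f'(2.690909) = 5.381818
  x_2 = 2.690909 - 0.240992/5.381818 = 2.646130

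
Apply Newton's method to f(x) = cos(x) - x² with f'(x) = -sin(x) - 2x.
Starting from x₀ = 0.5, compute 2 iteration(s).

f(x) = cos(x) - x²
f'(x) = -sin(x) - 2x
x₀ = 0.5

Newton-Raphson formula: x_{n+1} = x_n - f(x_n)/f'(x_n)

Iteration 1:
  f(0.500000) = 0.627583
  f'(0.500000) = -1.479426
  x_1 = 0.500000 - 0.627583/(-1.479426) = 0.924207
Iteration 2:
  f(0.924207) = -0.251691
  f'(0.924207) = -2.646557
  x_2 = 0.924207 - (-0.251691)/(-2.646557) = 0.829106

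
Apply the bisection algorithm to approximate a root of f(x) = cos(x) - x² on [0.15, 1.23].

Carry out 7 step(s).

f(x) = cos(x) - x²
Initial interval: [0.15, 1.23]

Iteration 1:
  c_1 = (0.150000 + 1.230000)/2 = 0.690000
  f(c_1) = f(0.690000) = 0.295146
  f(a) × f(c) ≥ 0, new interval: [0.690000, 1.230000]
Iteration 2:
  c_2 = (0.690000 + 1.230000)/2 = 0.960000
  f(c_2) = f(0.960000) = -0.348080
  f(a) × f(c) < 0, new interval: [0.690000, 0.960000]
Iteration 3:
  c_3 = (0.690000 + 0.960000)/2 = 0.825000
  f(c_3) = f(0.825000) = -0.002068
  f(a) × f(c) < 0, new interval: [0.690000, 0.825000]
Iteration 4:
  c_4 = (0.690000 + 0.825000)/2 = 0.757500
  f(c_4) = f(0.757500) = 0.152750
  f(a) × f(c) ≥ 0, new interval: [0.757500, 0.825000]
Iteration 5:
  c_5 = (0.757500 + 0.825000)/2 = 0.791250
  f(c_5) = f(0.791250) = 0.076880
  f(a) × f(c) ≥ 0, new interval: [0.791250, 0.825000]
Iteration 6:
  c_6 = (0.791250 + 0.825000)/2 = 0.808125
  f(c_6) = f(0.808125) = 0.037789
  f(a) × f(c) ≥ 0, new interval: [0.808125, 0.825000]
Iteration 7:
  c_7 = (0.808125 + 0.825000)/2 = 0.816562
  f(c_7) = f(0.816562) = 0.017956
  f(a) × f(c) ≥ 0, new interval: [0.816562, 0.825000]

After 7 iteration(s), the approximation is c_7 = 0.816562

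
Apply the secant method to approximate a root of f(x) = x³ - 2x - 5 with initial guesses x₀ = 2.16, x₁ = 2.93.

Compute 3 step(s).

f(x) = x³ - 2x - 5
x₀ = 2.16, x₁ = 2.93

Secant formula: x_{n+1} = x_n - f(x_n)(x_n - x_{n-1})/(f(x_n) - f(x_{n-1}))

Iteration 1:
  f(2.160000) = 0.757696
  f(2.930000) = 14.293757
  x_2 = 2.930000 - 14.293757×(2.930000 - 2.160000)/(14.293757 - 0.757696)
       = 2.116898
Iteration 2:
  f(2.930000) = 14.293757
  f(2.116898) = 0.252573
  x_3 = 2.116898 - 0.252573×(2.116898 - 2.930000)/(0.252573 - 14.293757)
       = 2.102272
Iteration 3:
  f(2.116898) = 0.252573
  f(2.102272) = 0.086551
  x_4 = 2.102272 - 0.086551×(2.102272 - 2.116898)/(0.086551 - 0.252573)
       = 2.094647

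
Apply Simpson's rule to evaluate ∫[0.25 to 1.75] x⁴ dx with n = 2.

f(x) = x⁴
a = 0.25, b = 1.75, n = 2
h = (b - a)/n = 0.750000

Simpson's rule: (h/3)[f(x₀) + 4f(x₁) + 2f(x₂) + ... + f(xₙ)]

x_0 = 0.2500, f(x_0) = 0.003906, coefficient = 1
x_1 = 1.0000, f(x_1) = 1.000000, coefficient = 4
x_2 = 1.7500, f(x_2) = 9.378906, coefficient = 1

I ≈ (0.750000/3) × 13.382812 = 3.345703
Exact value: 3.282422
Error: 0.063281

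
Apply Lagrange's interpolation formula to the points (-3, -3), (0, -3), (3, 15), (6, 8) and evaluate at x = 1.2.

Lagrange interpolation formula:
P(x) = Σ yᵢ × Lᵢ(x)
where Lᵢ(x) = Π_{j≠i} (x - xⱼ)/(xᵢ - xⱼ)

L_0(1.2) = (1.2 - 0)/(-3 - 0) × (1.2 - 3)/(-3 - 3) × (1.2 - 6)/(-3 - 6) = -0.064000
L_1(1.2) = (1.2 - (-3))/(0 - (-3)) × (1.2 - 3)/(0 - 3) × (1.2 - 6)/(0 - 6) = 0.672000
L_2(1.2) = (1.2 - (-3))/(3 - (-3)) × (1.2 - 0)/(3 - 0) × (1.2 - 6)/(3 - 6) = 0.448000
L_3(1.2) = (1.2 - (-3))/(6 - (-3)) × (1.2 - 0)/(6 - 0) × (1.2 - 3)/(6 - 3) = -0.056000

P(1.2) = (-3)×L_0(1.2) + (-3)×L_1(1.2) + 15×L_2(1.2) + 8×L_3(1.2)
P(1.2) = 4.448000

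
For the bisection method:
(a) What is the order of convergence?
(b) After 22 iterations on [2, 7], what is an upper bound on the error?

(a) Bisection has linear (order 1) convergence; the error is halved each step.

(b) Error bound = (b-a)/2^n = (7 - 2)/2^{22}
    = 5/2^{22}

(a) 1 (linear); (b) error ≤ 1.19e-06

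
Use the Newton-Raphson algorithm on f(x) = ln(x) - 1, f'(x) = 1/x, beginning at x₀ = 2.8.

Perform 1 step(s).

f(x) = ln(x) - 1
f'(x) = 1/x
x₀ = 2.8

Newton-Raphson formula: x_{n+1} = x_n - f(x_n)/f'(x_n)

Iteration 1:
  f(2.800000) = 0.029619
  f'(2.800000) = 0.357143
  x_1 = 2.800000 - 0.029619/0.357143 = 2.717066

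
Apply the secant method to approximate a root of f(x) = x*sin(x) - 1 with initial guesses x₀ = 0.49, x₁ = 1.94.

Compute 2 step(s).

f(x) = x*sin(x) - 1
x₀ = 0.49, x₁ = 1.94

Secant formula: x_{n+1} = x_n - f(x_n)(x_n - x_{n-1})/(f(x_n) - f(x_{n-1}))

Iteration 1:
  f(0.490000) = -0.769393
  f(1.940000) = 0.809273
  x_2 = 1.940000 - 0.809273×(1.940000 - 0.490000)/(0.809273 - (-0.769393))
       = 1.196685
Iteration 2:
  f(1.940000) = 0.809273
  f(1.196685) = 0.113914
  x_3 = 1.196685 - 0.113914×(1.196685 - 1.940000)/(0.113914 - 0.809273)
       = 1.074915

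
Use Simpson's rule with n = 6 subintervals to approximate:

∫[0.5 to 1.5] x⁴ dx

f(x) = x⁴
a = 0.5, b = 1.5, n = 6
h = (b - a)/n = 0.166667

Simpson's rule: (h/3)[f(x₀) + 4f(x₁) + 2f(x₂) + ... + f(xₙ)]

x_0 = 0.5000, f(x_0) = 0.062500, coefficient = 1
x_1 = 0.6667, f(x_1) = 0.197531, coefficient = 4
x_2 = 0.8333, f(x_2) = 0.482253, coefficient = 2
x_3 = 1.0000, f(x_3) = 1.000000, coefficient = 4
x_4 = 1.1667, f(x_4) = 1.852623, coefficient = 2
x_5 = 1.3333, f(x_5) = 3.160494, coefficient = 4
x_6 = 1.5000, f(x_6) = 5.062500, coefficient = 1

I ≈ (0.166667/3) × 27.226852 = 1.512603
Exact value: 1.512500
Error: 0.000103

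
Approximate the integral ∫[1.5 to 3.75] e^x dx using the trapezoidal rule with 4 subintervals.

f(x) = e^x
a = 1.5, b = 3.75, n = 4
h = (b - a)/n = 0.562500

Trapezoidal rule: (h/2)[f(x₀) + 2f(x₁) + 2f(x₂) + ... + f(xₙ)]

x_0 = 1.5000, f(x_0) = 4.481689, coefficient = 1
x_1 = 2.0625, f(x_1) = 7.865609, coefficient = 2
x_2 = 2.6250, f(x_2) = 13.804574, coefficient = 2
x_3 = 3.1875, f(x_3) = 24.227782, coefficient = 2
x_4 = 3.7500, f(x_4) = 42.521082, coefficient = 1

I ≈ (0.562500/2) × 138.798702 = 39.037135
Exact value: 38.039393
Error: 0.997742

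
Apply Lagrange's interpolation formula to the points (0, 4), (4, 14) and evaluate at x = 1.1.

Lagrange interpolation formula:
P(x) = Σ yᵢ × Lᵢ(x)
where Lᵢ(x) = Π_{j≠i} (x - xⱼ)/(xᵢ - xⱼ)

L_0(1.1) = (1.1 - 4)/(0 - 4) = 0.725000
L_1(1.1) = (1.1 - 0)/(4 - 0) = 0.275000

P(1.1) = 4×L_0(1.1) + 14×L_1(1.1)
P(1.1) = 6.750000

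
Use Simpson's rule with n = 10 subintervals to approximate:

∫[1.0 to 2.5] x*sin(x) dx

f(x) = x*sin(x)
a = 1.0, b = 2.5, n = 10
h = (b - a)/n = 0.150000

Simpson's rule: (h/3)[f(x₀) + 4f(x₁) + 2f(x₂) + ... + f(xₙ)]

x_0 = 1.0000, f(x_0) = 0.841471, coefficient = 1
x_1 = 1.1500, f(x_1) = 1.049679, coefficient = 4
x_2 = 1.3000, f(x_2) = 1.252626, coefficient = 2
x_3 = 1.4500, f(x_3) = 1.439434, coefficient = 4
x_4 = 1.6000, f(x_4) = 1.599318, coefficient = 2
x_5 = 1.7500, f(x_5) = 1.721975, coefficient = 4
x_6 = 1.9000, f(x_6) = 1.797970, coefficient = 2
x_7 = 2.0500, f(x_7) = 1.819093, coefficient = 4
x_8 = 2.2000, f(x_8) = 1.778692, coefficient = 2
x_9 = 2.3500, f(x_9) = 1.671962, coefficient = 4
x_10 = 2.5000, f(x_10) = 1.496180, coefficient = 1

I ≈ (0.150000/3) × 46.003435 = 2.300172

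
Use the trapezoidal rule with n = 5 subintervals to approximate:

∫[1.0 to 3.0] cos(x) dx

f(x) = cos(x)
a = 1.0, b = 3.0, n = 5
h = (b - a)/n = 0.400000

Trapezoidal rule: (h/2)[f(x₀) + 2f(x₁) + 2f(x₂) + ... + f(xₙ)]

x_0 = 1.0000, f(x_0) = 0.540302, coefficient = 1
x_1 = 1.4000, f(x_1) = 0.169967, coefficient = 2
x_2 = 1.8000, f(x_2) = -0.227202, coefficient = 2
x_3 = 2.2000, f(x_3) = -0.588501, coefficient = 2
x_4 = 2.6000, f(x_4) = -0.856889, coefficient = 2
x_5 = 3.0000, f(x_5) = -0.989992, coefficient = 1

I ≈ (0.400000/2) × -3.454940 = -0.690988
Exact value: -0.700351
Error: 0.009363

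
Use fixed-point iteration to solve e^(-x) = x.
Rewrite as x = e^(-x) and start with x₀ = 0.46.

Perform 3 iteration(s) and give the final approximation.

Equation: e^(-x) = x
Fixed-point form: x = e^(-x)
x₀ = 0.46

x_1 = g(0.460000) = 0.631284
x_2 = g(0.631284) = 0.531909
x_3 = g(0.531909) = 0.587483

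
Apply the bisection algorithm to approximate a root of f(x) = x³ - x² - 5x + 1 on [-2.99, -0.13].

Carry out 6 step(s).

f(x) = x³ - x² - 5x + 1
Initial interval: [-2.99, -0.13]

Iteration 1:
  c_1 = (-2.990000 + (-0.130000))/2 = -1.560000
  f(c_1) = f(-1.560000) = 2.569984
  f(a) × f(c) < 0, new interval: [-2.990000, -1.560000]
Iteration 2:
  c_2 = (-2.990000 + (-1.560000))/2 = -2.275000
  f(c_2) = f(-2.275000) = -4.575172
  f(a) × f(c) ≥ 0, new interval: [-2.275000, -1.560000]
Iteration 3:
  c_3 = (-2.275000 + (-1.560000))/2 = -1.917500
  f(c_3) = f(-1.917500) = -0.139582
  f(a) × f(c) ≥ 0, new interval: [-1.917500, -1.560000]
Iteration 4:
  c_4 = (-1.917500 + (-1.560000))/2 = -1.738750
  f(c_4) = f(-1.738750) = 1.413820
  f(a) × f(c) < 0, new interval: [-1.917500, -1.738750]
Iteration 5:
  c_5 = (-1.917500 + (-1.738750))/2 = -1.828125
  f(c_5) = f(-1.828125) = 0.688915
  f(a) × f(c) < 0, new interval: [-1.917500, -1.828125]
Iteration 6:
  c_6 = (-1.917500 + (-1.828125))/2 = -1.872813
  f(c_6) = f(-1.872813) = 0.287883
  f(a) × f(c) < 0, new interval: [-1.917500, -1.872813]

After 6 iteration(s), the approximation is c_6 = -1.872813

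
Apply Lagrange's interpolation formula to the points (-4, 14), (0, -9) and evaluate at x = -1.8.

Lagrange interpolation formula:
P(x) = Σ yᵢ × Lᵢ(x)
where Lᵢ(x) = Π_{j≠i} (x - xⱼ)/(xᵢ - xⱼ)

L_0(-1.8) = (-1.8 - 0)/(-4 - 0) = 0.450000
L_1(-1.8) = (-1.8 - (-4))/(0 - (-4)) = 0.550000

P(-1.8) = 14×L_0(-1.8) + (-9)×L_1(-1.8)
P(-1.8) = 1.350000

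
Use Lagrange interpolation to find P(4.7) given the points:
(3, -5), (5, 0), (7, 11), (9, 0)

Lagrange interpolation formula:
P(x) = Σ yᵢ × Lᵢ(x)
where Lᵢ(x) = Π_{j≠i} (x - xⱼ)/(xᵢ - xⱼ)

L_0(4.7) = (4.7 - 5)/(3 - 5) × (4.7 - 7)/(3 - 7) × (4.7 - 9)/(3 - 9) = 0.061812
L_1(4.7) = (4.7 - 3)/(5 - 3) × (4.7 - 7)/(5 - 7) × (4.7 - 9)/(5 - 9) = 1.050812
L_2(4.7) = (4.7 - 3)/(7 - 3) × (4.7 - 5)/(7 - 5) × (4.7 - 9)/(7 - 9) = -0.137062
L_3(4.7) = (4.7 - 3)/(9 - 3) × (4.7 - 5)/(9 - 5) × (4.7 - 7)/(9 - 7) = 0.024437

P(4.7) = (-5)×L_0(4.7) + 0×L_1(4.7) + 11×L_2(4.7) + 0×L_3(4.7)
P(4.7) = -1.816750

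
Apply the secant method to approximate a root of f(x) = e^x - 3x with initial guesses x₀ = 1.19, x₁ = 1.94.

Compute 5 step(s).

f(x) = e^x - 3x
x₀ = 1.19, x₁ = 1.94

Secant formula: x_{n+1} = x_n - f(x_n)(x_n - x_{n-1})/(f(x_n) - f(x_{n-1}))

Iteration 1:
  f(1.190000) = -0.282919
  f(1.940000) = 1.138751
  x_2 = 1.940000 - 1.138751×(1.940000 - 1.190000)/(1.138751 - (-0.282919))
       = 1.339253
Iteration 2:
  f(1.940000) = 1.138751
  f(1.339253) = -0.201567
  x_3 = 1.339253 - (-0.201567)×(1.339253 - 1.940000)/(-0.201567 - 1.138751)
       = 1.429598
Iteration 3:
  f(1.339253) = -0.201567
  f(1.429598) = -0.111774
  x_4 = 1.429598 - (-0.111774)×(1.429598 - 1.339253)/(-0.111774 - (-0.201567))
       = 1.542059
Iteration 4:
  f(1.429598) = -0.111774
  f(1.542059) = 0.048028
  x_5 = 1.542059 - 0.048028×(1.542059 - 1.429598)/(0.048028 - (-0.111774))
       = 1.508259
Iteration 5:
  f(1.542059) = 0.048028
  f(1.508259) = -0.005920
  x_6 = 1.508259 - (-0.005920)×(1.508259 - 1.542059)/(-0.005920 - 0.048028)
       = 1.511968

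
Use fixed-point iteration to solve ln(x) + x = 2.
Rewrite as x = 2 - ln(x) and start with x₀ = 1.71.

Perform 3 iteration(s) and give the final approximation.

Equation: ln(x) + x = 2
Fixed-point form: x = 2 - ln(x)
x₀ = 1.71

x_1 = g(1.710000) = 1.463507
x_2 = g(1.463507) = 1.619165
x_3 = g(1.619165) = 1.518090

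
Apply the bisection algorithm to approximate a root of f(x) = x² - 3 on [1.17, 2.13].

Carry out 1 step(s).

f(x) = x² - 3
Initial interval: [1.17, 2.13]

Iteration 1:
  c_1 = (1.170000 + 2.130000)/2 = 1.650000
  f(c_1) = f(1.650000) = -0.277500
  f(a) × f(c) ≥ 0, new interval: [1.650000, 2.130000]

After 1 iteration(s), the approximation is c_1 = 1.650000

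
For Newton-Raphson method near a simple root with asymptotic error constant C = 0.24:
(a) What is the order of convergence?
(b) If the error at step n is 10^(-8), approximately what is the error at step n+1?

(a) Newton-Raphson has quadratic (order 2) convergence near simple roots.
    This means |e_{n+1}| ≈ C|e_n|².

(b) With |e_n| = 10^(-8) and C = 0.24:
    |e_{n+1}| ≈ 0.24 × (10^(-8))² = 0.24 × 10^(-16)

(a) 2 (quadratic); (b) |e_{n+1}| ≈ 2.400e-17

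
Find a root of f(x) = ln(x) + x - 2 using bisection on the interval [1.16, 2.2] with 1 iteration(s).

f(x) = ln(x) + x - 2
Initial interval: [1.16, 2.2]

Iteration 1:
  c_1 = (1.160000 + 2.200000)/2 = 1.680000
  f(c_1) = f(1.680000) = 0.198794
  f(a) × f(c) < 0, new interval: [1.160000, 1.680000]

After 1 iteration(s), the approximation is c_1 = 1.680000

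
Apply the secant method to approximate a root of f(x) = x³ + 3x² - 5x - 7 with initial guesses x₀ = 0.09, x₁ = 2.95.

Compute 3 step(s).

f(x) = x³ + 3x² - 5x - 7
x₀ = 0.09, x₁ = 2.95

Secant formula: x_{n+1} = x_n - f(x_n)(x_n - x_{n-1})/(f(x_n) - f(x_{n-1}))

Iteration 1:
  f(0.090000) = -7.424971
  f(2.950000) = 30.029875
  x_2 = 2.950000 - 30.029875×(2.950000 - 0.090000)/(30.029875 - (-7.424971))
       = 0.656960
Iteration 2:
  f(2.950000) = 30.029875
  f(0.656960) = -8.706469
  x_3 = 0.656960 - (-8.706469)×(0.656960 - 2.950000)/(-8.706469 - 30.029875)
       = 1.172349
Iteration 3:
  f(0.656960) = -8.706469
  f(1.172349) = -7.127258
  x_4 = 1.172349 - (-7.127258)×(1.172349 - 0.656960)/(-7.127258 - (-8.706469))
       = 3.498390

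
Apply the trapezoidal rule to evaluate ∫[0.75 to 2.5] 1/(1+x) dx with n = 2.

f(x) = 1/(1+x)
a = 0.75, b = 2.5, n = 2
h = (b - a)/n = 0.875000

Trapezoidal rule: (h/2)[f(x₀) + 2f(x₁) + 2f(x₂) + ... + f(xₙ)]

x_0 = 0.7500, f(x_0) = 0.571429, coefficient = 1
x_1 = 1.6250, f(x_1) = 0.380952, coefficient = 2
x_2 = 2.5000, f(x_2) = 0.285714, coefficient = 1

I ≈ (0.875000/2) × 1.619048 = 0.708333
Exact value: 0.693147
Error: 0.015186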